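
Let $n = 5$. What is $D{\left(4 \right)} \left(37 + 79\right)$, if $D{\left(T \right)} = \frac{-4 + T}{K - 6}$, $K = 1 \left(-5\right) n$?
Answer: $0$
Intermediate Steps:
$K = -25$ ($K = 1 \left(-5\right) 5 = \left(-5\right) 5 = -25$)
$D{\left(T \right)} = \frac{4}{31} - \frac{T}{31}$ ($D{\left(T \right)} = \frac{-4 + T}{-25 - 6} = \frac{-4 + T}{-31} = \left(-4 + T\right) \left(- \frac{1}{31}\right) = \frac{4}{31} - \frac{T}{31}$)
$D{\left(4 \right)} \left(37 + 79\right) = \left(\frac{4}{31} - \frac{4}{31}\right) \left(37 + 79\right) = \left(\frac{4}{31} - \frac{4}{31}\right) 116 = 0 \cdot 116 = 0$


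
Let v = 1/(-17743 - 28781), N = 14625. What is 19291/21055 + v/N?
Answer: 2625171361489/2865221248500 ≈ 0.91622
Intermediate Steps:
v = -1/46524 (v = 1/(-46524) = -1/46524 ≈ -2.1494e-5)
19291/21055 + v/N = 19291/21055 - 1/46524/14625 = 19291*(1/21055) - 1/46524*1/14625 = 19291/21055 - 1/680413500 = 2625171361489/2865221248500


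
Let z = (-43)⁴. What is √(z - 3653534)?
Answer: I*√234733 ≈ 484.49*I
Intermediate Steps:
z = 3418801
√(z - 3653534) = √(3418801 - 3653534) = √(-234733) = I*√234733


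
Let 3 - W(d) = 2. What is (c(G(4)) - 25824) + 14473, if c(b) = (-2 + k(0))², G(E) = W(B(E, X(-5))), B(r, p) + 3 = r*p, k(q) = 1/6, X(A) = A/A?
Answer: -408515/36 ≈ -11348.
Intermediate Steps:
X(A) = 1
k(q) = ⅙
B(r, p) = -3 + p*r (B(r, p) = -3 + r*p = -3 + p*r)
W(d) = 1 (W(d) = 3 - 1*2 = 3 - 2 = 1)
G(E) = 1
c(b) = 121/36 (c(b) = (-2 + ⅙)² = (-11/6)² = 121/36)
(c(G(4)) - 25824) + 14473 = (121/36 - 25824) + 14473 = -929543/36 + 14473 = -408515/36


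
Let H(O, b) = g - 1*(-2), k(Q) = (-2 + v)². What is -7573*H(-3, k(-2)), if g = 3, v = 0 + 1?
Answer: -37865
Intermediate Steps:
v = 1
k(Q) = 1 (k(Q) = (-2 + 1)² = (-1)² = 1)
H(O, b) = 5 (H(O, b) = 3 - 1*(-2) = 3 + 2 = 5)
-7573*H(-3, k(-2)) = -7573*5 = -37865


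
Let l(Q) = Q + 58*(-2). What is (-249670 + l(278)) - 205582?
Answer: -455090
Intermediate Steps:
l(Q) = -116 + Q (l(Q) = Q - 116 = -116 + Q)
(-249670 + l(278)) - 205582 = (-249670 + (-116 + 278)) - 205582 = (-249670 + 162) - 205582 = -249508 - 205582 = -455090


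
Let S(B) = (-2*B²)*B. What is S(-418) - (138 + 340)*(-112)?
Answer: 146122800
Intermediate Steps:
S(B) = -2*B³
S(-418) - (138 + 340)*(-112) = -2*(-418)³ - (138 + 340)*(-112) = -2*(-73034632) - 478*(-112) = 146069264 - 1*(-53536) = 146069264 + 53536 = 146122800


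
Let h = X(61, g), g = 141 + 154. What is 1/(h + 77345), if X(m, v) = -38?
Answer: 1/77307 ≈ 1.2935e-5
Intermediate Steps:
g = 295
h = -38
1/(h + 77345) = 1/(-38 + 77345) = 1/77307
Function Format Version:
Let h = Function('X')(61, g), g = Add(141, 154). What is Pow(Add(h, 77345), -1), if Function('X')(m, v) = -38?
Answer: Rational(1, 77307) ≈ 1.2935e-5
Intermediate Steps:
g = 295
h = -38
Pow(Add(h, 77345), -1) = Pow(Add(-38, 77345), -1) = Pow(77307, -1) = Rational(1, 77307)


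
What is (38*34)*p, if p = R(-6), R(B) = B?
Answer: -7752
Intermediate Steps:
p = -6
(38*34)*p = (38*34)*(-6) = 1292*(-6) = -7752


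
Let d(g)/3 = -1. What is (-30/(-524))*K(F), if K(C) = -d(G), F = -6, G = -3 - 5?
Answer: 45/262 ≈ 0.17176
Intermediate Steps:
G = -8
d(g) = -3 (d(g) = 3*(-1) = -3)
K(C) = 3 (K(C) = -1*(-3) = 3)
(-30/(-524))*K(F) = -30/(-524)*3 = -30*(-1/524)*3 = (15/262)*3 = 45/262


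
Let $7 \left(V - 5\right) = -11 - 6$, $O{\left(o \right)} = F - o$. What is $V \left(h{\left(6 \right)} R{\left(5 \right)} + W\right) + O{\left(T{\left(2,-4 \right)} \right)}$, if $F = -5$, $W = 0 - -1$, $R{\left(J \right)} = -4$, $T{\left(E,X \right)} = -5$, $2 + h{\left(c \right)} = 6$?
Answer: $- \frac{270}{7} \approx -38.571$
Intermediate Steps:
$h{\left(c \right)} = 4$ ($h{\left(c \right)} = -2 + 6 = 4$)
$W = 1$ ($W = 0 + 1 = 1$)
$O{\left(o \right)} = -5 - o$
$V = \frac{18}{7}$ ($V = 5 + \frac{-11 - 6}{7} = 5 + \frac{1}{7} \left(-17\right) = 5 - \frac{17}{7} = \frac{18}{7} \approx 2.5714$)
$V \left(h{\left(6 \right)} R{\left(5 \right)} + W\right) + O{\left(T{\left(2,-4 \right)} \right)} = \frac{18 \left(4 \left(-4\right) + 1\right)}{7} - 0 = \frac{18 \left(-16 + 1\right)}{7} + \left(-5 + 5\right) = \frac{18}{7} \left(-15\right) + 0 = - \frac{270}{7} + 0 = - \frac{270}{7}$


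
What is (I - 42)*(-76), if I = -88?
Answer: 9880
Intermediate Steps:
(I - 42)*(-76) = (-88 - 42)*(-76) = -130*(-76) = 9880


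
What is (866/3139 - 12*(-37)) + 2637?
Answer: 9672125/3139 ≈ 3081.3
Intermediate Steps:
(866/3139 - 12*(-37)) + 2637 = (866*(1/3139) + 444) + 2637 = (866/3139 + 444) + 2637 = 1394582/3139 + 2637 = 9672125/3139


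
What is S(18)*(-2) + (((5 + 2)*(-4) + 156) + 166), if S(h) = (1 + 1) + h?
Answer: 254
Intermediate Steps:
S(h) = 2 + h
S(18)*(-2) + (((5 + 2)*(-4) + 156) + 166) = (2 + 18)*(-2) + (((5 + 2)*(-4) + 156) + 166) = 20*(-2) + ((7*(-4) + 156) + 166) = -40 + ((-28 + 156) + 166) = -40 + (128 + 166) = -40 + 294 = 254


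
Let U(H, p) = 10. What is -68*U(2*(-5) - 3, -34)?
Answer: -680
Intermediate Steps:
-68*U(2*(-5) - 3, -34) = -68*10 = -680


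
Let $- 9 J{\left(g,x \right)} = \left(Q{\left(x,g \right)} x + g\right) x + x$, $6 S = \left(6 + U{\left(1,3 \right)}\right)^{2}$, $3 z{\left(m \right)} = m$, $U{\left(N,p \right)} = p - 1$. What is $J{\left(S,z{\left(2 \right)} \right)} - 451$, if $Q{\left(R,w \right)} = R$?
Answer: $- \frac{109811}{243} \approx -451.9$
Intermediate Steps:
$U{\left(N,p \right)} = -1 + p$
$z{\left(m \right)} = \frac{m}{3}$
$S = \frac{32}{3}$ ($S = \frac{\left(6 + \left(-1 + 3\right)\right)^{2}}{6} = \frac{\left(6 + 2\right)^{2}}{6} = \frac{8^{2}}{6} = \frac{1}{6} \cdot 64 = \frac{32}{3} \approx 10.667$)
$J{\left(g,x \right)} = - \frac{x}{9} - \frac{x \left(g + x^{2}\right)}{9}$ ($J{\left(g,x \right)} = - \frac{\left(x x + g\right) x + x}{9} = - \frac{\left(x^{2} + g\right) x + x}{9} = - \frac{\left(g + x^{2}\right) x + x}{9} = - \frac{x \left(g + x^{2}\right) + x}{9} = - \frac{x + x \left(g + x^{2}\right)}{9} = - \frac{x}{9} - \frac{x \left(g + x^{2}\right)}{9}$)
$J{\left(S,z{\left(2 \right)} \right)} - 451 = - \frac{\frac{1}{3} \cdot 2 \left(1 + \frac{32}{3} + \left(\frac{1}{3} \cdot 2\right)^{2}\right)}{9} - 451 = \left(- \frac{1}{9}\right) \frac{2}{3} \left(1 + \frac{32}{3} + \left(\frac{2}{3}\right)^{2}\right) - 451 = \left(- \frac{1}{9}\right) \frac{2}{3} \left(1 + \frac{32}{3} + \frac{4}{9}\right) - 451 = \left(- \frac{1}{9}\right) \frac{2}{3} \cdot \frac{109}{9} - 451 = - \frac{218}{243} - 451 = - \frac{109811}{243}$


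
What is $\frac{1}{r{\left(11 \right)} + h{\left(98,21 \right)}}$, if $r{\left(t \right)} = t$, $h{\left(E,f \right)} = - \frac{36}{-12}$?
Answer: $\frac{1}{14} \approx 0.071429$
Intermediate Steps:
$h{\left(E,f \right)} = 3$ ($h{\left(E,f \right)} = \left(-36\right) \left(- \frac{1}{12}\right) = 3$)
$\frac{1}{r{\left(11 \right)} + h{\left(98,21 \right)}} = \frac{1}{11 + 3} = \frac{1}{14}$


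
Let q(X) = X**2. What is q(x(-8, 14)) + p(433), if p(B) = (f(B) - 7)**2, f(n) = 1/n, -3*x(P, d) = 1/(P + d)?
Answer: 2974799089/60746436 ≈ 48.971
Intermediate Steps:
x(P, d) = -1/(3*(P + d))
p(B) = (-7 + 1/B)**2 (p(B) = (1/B - 7)**2 = (-7 + 1/B)**2)
q(x(-8, 14)) + p(433) = (-1/(3*(-8) + 3*14))**2 + (-1 + 7*433)**2/433**2 = (-1/(-24 + 42))**2 + (-1 + 3031)**2/187489 = (-1/18)**2 + (1/187489)*3030**2 = (-1*1/18)**2 + (1/187489)*9180900 = (-1/18)**2 + 9180900/187489 = 1/324 + 9180900/187489 = 2974799089/60746436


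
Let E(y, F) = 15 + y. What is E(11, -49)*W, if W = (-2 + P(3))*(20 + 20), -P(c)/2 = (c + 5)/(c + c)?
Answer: -14560/3 ≈ -4853.3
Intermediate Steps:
P(c) = -(5 + c)/c (P(c) = -2*(c + 5)/(c + c) = -2*(5 + c)/(2*c) = -2*(5 + c)*1/(2*c) = -(5 + c)/c)
W = -560/3 (W = (-2 + (-5 - 1*3)/3)*(20 + 20) = (-2 + (-5 - 3)/3)*40 = (-2 + (⅓)*(-8))*40 = (-2 - 8/3)*40 = -14/3*40 = -560/3 ≈ -186.67)
E(11, -49)*W = (15 + 11)*(-560/3) = 26*(-560/3) = -14560/3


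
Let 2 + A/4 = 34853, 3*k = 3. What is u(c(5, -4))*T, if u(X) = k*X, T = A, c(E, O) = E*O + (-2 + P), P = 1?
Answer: -2927484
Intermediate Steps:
k = 1 (k = (⅓)*3 = 1)
A = 139404 (A = -8 + 4*34853 = -8 + 139412 = 139404)
c(E, O) = -1 + E*O (c(E, O) = E*O + (-2 + 1) = E*O - 1 = -1 + E*O)
T = 139404
u(X) = X (u(X) = 1*X = X)
u(c(5, -4))*T = (-1 + 5*(-4))*139404 = (-1 - 20)*139404 = -21*139404 = -2927484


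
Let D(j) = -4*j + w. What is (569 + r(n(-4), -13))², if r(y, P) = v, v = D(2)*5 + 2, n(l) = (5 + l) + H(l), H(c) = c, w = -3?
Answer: 266256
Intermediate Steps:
D(j) = -3 - 4*j (D(j) = -4*j - 3 = -3 - 4*j)
n(l) = 5 + 2*l (n(l) = (5 + l) + l = 5 + 2*l)
v = -53 (v = (-3 - 4*2)*5 + 2 = (-3 - 8)*5 + 2 = -11*5 + 2 = -55 + 2 = -53)
r(y, P) = -53
(569 + r(n(-4), -13))² = (569 - 53)² = 516² = 266256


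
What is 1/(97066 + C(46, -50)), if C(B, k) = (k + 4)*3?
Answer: 1/96928 ≈ 1.0317e-5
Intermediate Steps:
C(B, k) = 12 + 3*k (C(B, k) = (4 + k)*3 = 12 + 3*k)
1/(97066 + C(46, -50)) = 1/(97066 + (12 + 3*(-50))) = 1/(97066 + (12 - 150)) = 1/(97066 - 138) = 1/96928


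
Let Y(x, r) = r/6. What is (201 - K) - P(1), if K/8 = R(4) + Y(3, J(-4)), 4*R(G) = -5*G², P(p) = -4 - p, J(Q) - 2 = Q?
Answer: 1106/3 ≈ 368.67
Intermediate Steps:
J(Q) = 2 + Q
Y(x, r) = r/6 (Y(x, r) = r*(⅙) = r/6)
R(G) = -5*G²/4 (R(G) = (-5*G²)/4 = -5*G²/4)
K = -488/3 (K = 8*(-5/4*4² + (2 - 4)/6) = 8*(-5/4*16 + (⅙)*(-2)) = 8*(-20 - ⅓) = 8*(-61/3) = -488/3 ≈ -162.67)
(201 - K) - P(1) = (201 - 1*(-488/3)) - (-4 - 1*1) = (201 + 488/3) - (-4 - 1) = 1091/3 - 1*(-5) = 1091/3 + 5 = 1106/3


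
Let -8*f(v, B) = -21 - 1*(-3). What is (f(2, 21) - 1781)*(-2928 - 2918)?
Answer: 20797145/2 ≈ 1.0399e+7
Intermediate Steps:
f(v, B) = 9/4 (f(v, B) = -(-21 - 1*(-3))/8 = -(-21 + 3)/8 = -1/8*(-18) = 9/4)
(f(2, 21) - 1781)*(-2928 - 2918) = (9/4 - 1781)*(-2928 - 2918) = -7115/4*(-5846) = 20797145/2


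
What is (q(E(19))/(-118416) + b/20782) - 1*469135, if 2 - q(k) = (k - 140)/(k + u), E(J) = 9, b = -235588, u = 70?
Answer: -45604022578205255/97206391824 ≈ -4.6915e+5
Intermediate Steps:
q(k) = 2 - (-140 + k)/(70 + k) (q(k) = 2 - (k - 140)/(k + 70) = 2 - (-140 + k)/(70 + k))
(q(E(19))/(-118416) + b/20782) - 1*469135 = (((280 + 9)/(70 + 9))/(-118416) - 235588/20782) - 1*469135 = ((289/79)*(-1/118416) - 235588*1/20782) - 469135 = (((1/79)*289)*(-1/118416) - 117794/10391) - 469135 = ((289/79)*(-1/118416) - 117794/10391) - 469135 = (-289/9354864 - 117794/10391) - 469135 = -1101949853015/97206391824 - 469135 = -45604022578205255/97206391824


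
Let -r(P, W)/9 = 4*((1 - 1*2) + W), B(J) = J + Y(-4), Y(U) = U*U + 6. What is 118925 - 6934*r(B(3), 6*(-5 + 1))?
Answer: -6121675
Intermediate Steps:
Y(U) = 6 + U**2 (Y(U) = U**2 + 6 = 6 + U**2)
B(J) = 22 + J (B(J) = J + (6 + (-4)**2) = J + (6 + 16) = J + 22 = 22 + J)
r(P, W) = 36 - 36*W (r(P, W) = -36*((1 - 1*2) + W) = -36*((1 - 2) + W) = -36*(-1 + W) = -9*(-4 + 4*W) = 36 - 36*W)
118925 - 6934*r(B(3), 6*(-5 + 1)) = 118925 - 6934*(36 - 216*(-5 + 1)) = 118925 - 6934*(36 - 216*(-4)) = 118925 - 6934*(36 - 36*(-24)) = 118925 - 6934*(36 + 864) = 118925 - 6934*900 = 118925 - 1*6240600 = 118925 - 6240600 = -6121675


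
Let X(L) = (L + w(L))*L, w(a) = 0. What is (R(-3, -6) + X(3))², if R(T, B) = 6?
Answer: 225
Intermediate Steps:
X(L) = L² (X(L) = (L + 0)*L = L*L = L²)
(R(-3, -6) + X(3))² = (6 + 3²)² = (6 + 9)² = 15² = 225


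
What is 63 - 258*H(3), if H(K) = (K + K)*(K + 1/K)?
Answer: -5097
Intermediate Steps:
H(K) = 2*K*(K + 1/K) (H(K) = (2*K)*(K + 1/K) = 2*K*(K + 1/K))
63 - 258*H(3) = 63 - 258*(2 + 2*3**2) = 63 - 258*(2 + 2*9) = 63 - 258*(2 + 18) = 63 - 258*20 = 63 - 5160 = -5097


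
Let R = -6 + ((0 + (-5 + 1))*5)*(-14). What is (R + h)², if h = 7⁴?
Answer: 7155625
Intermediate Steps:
R = 274 (R = -6 + ((0 - 4)*5)*(-14) = -6 - 4*5*(-14) = -6 - 20*(-14) = -6 + 280 = 274)
h = 2401
(R + h)² = (274 + 2401)² = 2675² = 7155625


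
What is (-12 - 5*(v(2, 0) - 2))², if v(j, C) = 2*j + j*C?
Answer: 484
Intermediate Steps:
v(j, C) = 2*j + C*j
(-12 - 5*(v(2, 0) - 2))² = (-12 - 5*(2*(2 + 0) - 2))² = (-12 - 5*(2*2 - 2))² = (-12 - 5*(4 - 2))² = (-12 - 5*2)² = (-12 - 10)² = (-22)² = 484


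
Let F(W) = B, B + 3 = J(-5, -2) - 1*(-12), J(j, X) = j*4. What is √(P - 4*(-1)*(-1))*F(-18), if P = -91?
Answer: -11*I*√95 ≈ -107.21*I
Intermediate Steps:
J(j, X) = 4*j
B = -11 (B = -3 + (4*(-5) - 1*(-12)) = -3 + (-20 + 12) = -3 - 8 = -11)
F(W) = -11
√(P - 4*(-1)*(-1))*F(-18) = √(-91 - 4*(-1)*(-1))*(-11) = √(-91 + 4*(-1))*(-11) = √(-91 - 4)*(-11) = √(-95)*(-11) = (I*√95)*(-11) = -11*I*√95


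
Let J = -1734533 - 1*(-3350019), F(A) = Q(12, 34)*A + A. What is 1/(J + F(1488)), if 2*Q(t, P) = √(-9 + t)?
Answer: 808487/1307301628034 - 186*√3/653650814017 ≈ 6.1795e-7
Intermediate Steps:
Q(t, P) = √(-9 + t)/2
F(A) = A + A*√3/2 (F(A) = (√(-9 + 12)/2)*A + A = (√3/2)*A + A = A*√3/2 + A = A + A*√3/2)
J = 1615486 (J = -1734533 + 3350019 = 1615486)
1/(J + F(1488)) = 1/(1615486 + (½)*1488*(2 + √3)) = 1/(1615486 + (1488 + 744*√3)) = 1/(1616974 + 744*√3)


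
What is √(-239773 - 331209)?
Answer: I*√570982 ≈ 755.63*I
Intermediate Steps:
√(-239773 - 331209) = √(-570982) = I*√570982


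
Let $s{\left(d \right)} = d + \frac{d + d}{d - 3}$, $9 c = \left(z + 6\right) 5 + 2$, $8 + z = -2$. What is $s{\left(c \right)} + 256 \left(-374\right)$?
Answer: $- \frac{478726}{5} \approx -95745.0$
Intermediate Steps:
$z = -10$ ($z = -8 - 2 = -10$)
$c = -2$ ($c = \frac{\left(-10 + 6\right) 5 + 2}{9} = \frac{\left(-4\right) 5 + 2}{9} = \frac{-20 + 2}{9} = \frac{1}{9} \left(-18\right) = -2$)
$s{\left(d \right)} = d + \frac{2 d}{-3 + d}$
$s{\left(c \right)} + 256 \left(-374\right) = - \frac{2 \left(-1 - 2\right)}{-3 - 2} + 256 \left(-374\right) = \left(-2\right) \frac{1}{-5} \left(-3\right) - 95744 = \left(-2\right) \left(- \frac{1}{5}\right) \left(-3\right) - 95744 = - \frac{6}{5} - 95744 = - \frac{478726}{5}$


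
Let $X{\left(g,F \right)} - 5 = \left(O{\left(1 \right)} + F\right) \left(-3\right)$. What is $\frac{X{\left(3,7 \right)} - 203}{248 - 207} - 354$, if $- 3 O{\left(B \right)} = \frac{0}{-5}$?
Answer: $- \frac{14733}{41} \approx -359.34$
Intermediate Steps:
$O{\left(B \right)} = 0$ ($O{\left(B \right)} = - \frac{0 \frac{1}{-5}}{3} = - \frac{0 \left(- \frac{1}{5}\right)}{3} = \left(- \frac{1}{3}\right) 0 = 0$)
$X{\left(g,F \right)} = 5 - 3 F$ ($X{\left(g,F \right)} = 5 + \left(0 + F\right) \left(-3\right) = 5 + F \left(-3\right) = 5 - 3 F$)
$\frac{X{\left(3,7 \right)} - 203}{248 - 207} - 354 = \frac{\left(5 - 21\right) - 203}{248 - 207} - 354 = \frac{\left(5 - 21\right) - 203}{41} - 354 = \left(-16 - 203\right) \frac{1}{41} - 354 = \left(-219\right) \frac{1}{41} - 354 = - \frac{219}{41} - 354 = - \frac{14733}{41}$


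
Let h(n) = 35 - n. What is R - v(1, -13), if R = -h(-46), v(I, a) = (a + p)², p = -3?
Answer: -337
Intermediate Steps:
v(I, a) = (-3 + a)² (v(I, a) = (a - 3)² = (-3 + a)²)
R = -81 (R = -(35 - 1*(-46)) = -(35 + 46) = -1*81 = -81)
R - v(1, -13) = -81 - (-3 - 13)² = -81 - 1*(-16)² = -81 - 1*256 = -81 - 256 = -337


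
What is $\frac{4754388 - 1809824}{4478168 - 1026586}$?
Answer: $\frac{1472282}{1725791} \approx 0.85311$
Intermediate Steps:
$\frac{4754388 - 1809824}{4478168 - 1026586} = \frac{2944564}{3451582} = 2944564 \cdot \frac{1}{3451582} = \frac{1472282}{1725791}$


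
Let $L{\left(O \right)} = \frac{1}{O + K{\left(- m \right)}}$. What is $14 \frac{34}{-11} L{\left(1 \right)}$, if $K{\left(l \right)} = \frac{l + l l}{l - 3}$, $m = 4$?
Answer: $\frac{3332}{55} \approx 60.582$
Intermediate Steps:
$K{\left(l \right)} = \frac{l + l^{2}}{-3 + l}$
$L{\left(O \right)} = \frac{1}{- \frac{12}{7} + O}$ ($L{\left(O \right)} = \frac{1}{O + \frac{\left(-1\right) 4 \left(1 - 4\right)}{-3 - 4}} = \frac{1}{O - \frac{4 \left(1 - 4\right)}{-3 - 4}} = \frac{1}{O - 4 \frac{1}{-7} \left(-3\right)} = \frac{1}{O - \left(- \frac{4}{7}\right) \left(-3\right)} = \frac{1}{O - \frac{12}{7}} = \frac{1}{- \frac{12}{7} + O}$)
$14 \frac{34}{-11} L{\left(1 \right)} = 14 \frac{34}{-11} \frac{7}{-12 + 7 \cdot 1} = 14 \cdot 34 \left(- \frac{1}{11}\right) \frac{7}{-12 + 7} = 14 \left(- \frac{34}{11}\right) \frac{7}{-5} = - \frac{476 \cdot 7 \left(- \frac{1}{5}\right)}{11} = \left(- \frac{476}{11}\right) \left(- \frac{7}{5}\right) = \frac{3332}{55}$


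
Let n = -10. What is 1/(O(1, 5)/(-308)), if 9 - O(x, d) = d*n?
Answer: -308/59 ≈ -5.2203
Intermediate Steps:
O(x, d) = 9 + 10*d (O(x, d) = 9 - d*(-10) = 9 - (-10)*d = 9 + 10*d)
1/(O(1, 5)/(-308)) = 1/((9 + 10*5)/(-308)) = 1/((9 + 50)*(-1/308)) = 1/(59*(-1/308)) = 1/(-59/308) = -308/59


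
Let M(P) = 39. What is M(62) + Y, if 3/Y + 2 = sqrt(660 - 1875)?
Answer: 47535/1219 - 27*I*sqrt(15)/1219 ≈ 38.995 - 0.085784*I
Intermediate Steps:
Y = 3/(-2 + 9*I*sqrt(15)) (Y = 3/(-2 + sqrt(660 - 1875)) = 3/(-2 + sqrt(-1215)) = 3/(-2 + 9*I*sqrt(15)) ≈ -0.0049221 - 0.085784*I)
M(62) + Y = 39 + (-6/1219 - 27*I*sqrt(15)/1219) = 47535/1219 - 27*I*sqrt(15)/1219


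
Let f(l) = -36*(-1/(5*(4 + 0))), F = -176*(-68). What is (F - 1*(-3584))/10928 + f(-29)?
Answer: 11007/3415 ≈ 3.2231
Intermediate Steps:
F = 11968
f(l) = 9/5 (f(l) = -36/(4*(-5)) = -36/(-20) = -36*(-1/20) = 9/5)
(F - 1*(-3584))/10928 + f(-29) = (11968 - 1*(-3584))/10928 + 9/5 = (11968 + 3584)*(1/10928) + 9/5 = 15552*(1/10928) + 9/5 = 972/683 + 9/5 = 11007/3415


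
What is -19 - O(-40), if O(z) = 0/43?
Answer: -19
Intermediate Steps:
O(z) = 0 (O(z) = 0*(1/43) = 0)
-19 - O(-40) = -19 - 1*0 = -19 + 0 = -19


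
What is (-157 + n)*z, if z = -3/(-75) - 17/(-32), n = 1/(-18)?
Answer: -1291939/14400 ≈ -89.718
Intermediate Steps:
n = -1/18 ≈ -0.055556
z = 457/800 (z = -3*(-1/75) - 17*(-1/32) = 1/25 + 17/32 = 457/800 ≈ 0.57125)
(-157 + n)*z = (-157 - 1/18)*(457/800) = -2827/18*457/800 = -1291939/14400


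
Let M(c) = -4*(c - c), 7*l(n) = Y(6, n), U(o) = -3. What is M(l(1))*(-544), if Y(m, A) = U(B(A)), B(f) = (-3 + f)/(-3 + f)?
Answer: 0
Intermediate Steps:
B(f) = 1
Y(m, A) = -3
l(n) = -3/7 (l(n) = (1/7)*(-3) = -3/7)
M(c) = 0 (M(c) = -4*0 = 0)
M(l(1))*(-544) = 0*(-544) = 0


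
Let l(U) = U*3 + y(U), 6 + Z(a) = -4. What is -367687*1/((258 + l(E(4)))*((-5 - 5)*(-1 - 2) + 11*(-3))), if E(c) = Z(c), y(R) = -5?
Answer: 367687/669 ≈ 549.61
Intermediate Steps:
Z(a) = -10 (Z(a) = -6 - 4 = -10)
E(c) = -10
l(U) = -5 + 3*U (l(U) = U*3 - 5 = 3*U - 5 = -5 + 3*U)
-367687*1/((258 + l(E(4)))*((-5 - 5)*(-1 - 2) + 11*(-3))) = -367687*1/((258 + (-5 + 3*(-10)))*((-5 - 5)*(-1 - 2) + 11*(-3))) = -367687*1/((258 + (-5 - 30))*(-10*(-3) - 33)) = -367687*1/((30 - 33)*(258 - 35)) = -367687/((-3*223)) = -367687/(-669) = -367687*(-1/669) = 367687/669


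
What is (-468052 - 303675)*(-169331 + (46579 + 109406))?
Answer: 10299468542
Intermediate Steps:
(-468052 - 303675)*(-169331 + (46579 + 109406)) = -771727*(-169331 + 155985) = -771727*(-13346) = 10299468542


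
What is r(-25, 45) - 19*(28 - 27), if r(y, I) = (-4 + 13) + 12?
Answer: 2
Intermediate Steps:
r(y, I) = 21 (r(y, I) = 9 + 12 = 21)
r(-25, 45) - 19*(28 - 27) = 21 - 19*(28 - 27) = 21 - 19 = 2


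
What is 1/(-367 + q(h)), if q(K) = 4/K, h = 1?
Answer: -1/363 ≈ -0.0027548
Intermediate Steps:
1/(-367 + q(h)) = 1/(-367 + 4/1) = 1/(-367 + 4*1) = 1/(-367 + 4) = 1/(-363) = -1/363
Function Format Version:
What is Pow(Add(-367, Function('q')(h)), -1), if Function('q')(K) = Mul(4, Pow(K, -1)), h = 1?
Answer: Rational(-1, 363) ≈ -0.0027548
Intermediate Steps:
Pow(Add(-367, Function('q')(h)), -1) = Pow(Add(-367, Mul(4, Pow(1, -1))), -1) = Pow(Add(-367, Mul(4, 1)), -1) = Pow(Add(-367, 4), -1) = Pow(-363, -1) = Rational(-1, 363)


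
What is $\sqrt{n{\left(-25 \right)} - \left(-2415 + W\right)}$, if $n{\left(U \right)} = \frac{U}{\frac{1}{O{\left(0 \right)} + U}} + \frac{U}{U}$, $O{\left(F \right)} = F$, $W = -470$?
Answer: $\sqrt{3511} \approx 59.254$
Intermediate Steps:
$n{\left(U \right)} = 1 + U^{2}$ ($n{\left(U \right)} = \frac{U}{\frac{1}{0 + U}} + \frac{U}{U} = \frac{U}{\frac{1}{U}} + 1 = U U + 1 = U^{2} + 1 = 1 + U^{2}$)
$\sqrt{n{\left(-25 \right)} - \left(-2415 + W\right)} = \sqrt{\left(1 + \left(-25\right)^{2}\right) + \left(2415 - -470\right)} = \sqrt{\left(1 + 625\right) + \left(2415 + 470\right)} = \sqrt{626 + 2885} = \sqrt{3511}$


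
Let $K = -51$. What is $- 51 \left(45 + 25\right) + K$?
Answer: $-3621$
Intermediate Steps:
$- 51 \left(45 + 25\right) + K = - 51 \left(45 + 25\right) - 51 = \left(-51\right) 70 - 51 = -3570 - 51 = -3621$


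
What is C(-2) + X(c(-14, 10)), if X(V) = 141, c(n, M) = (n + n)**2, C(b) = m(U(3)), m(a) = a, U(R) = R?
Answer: 144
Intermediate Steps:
C(b) = 3
c(n, M) = 4*n**2 (c(n, M) = (2*n)**2 = 4*n**2)
C(-2) + X(c(-14, 10)) = 3 + 141 = 144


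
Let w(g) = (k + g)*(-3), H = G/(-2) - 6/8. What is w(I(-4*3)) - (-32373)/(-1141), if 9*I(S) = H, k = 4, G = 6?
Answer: -178555/4564 ≈ -39.122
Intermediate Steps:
H = -15/4 (H = 6/(-2) - 6/8 = 6*(-½) - 6*⅛ = -3 - ¾ = -15/4 ≈ -3.7500)
I(S) = -5/12 (I(S) = (⅑)*(-15/4) = -5/12)
w(g) = -12 - 3*g (w(g) = (4 + g)*(-3) = -12 - 3*g)
w(I(-4*3)) - (-32373)/(-1141) = (-12 - 3*(-5/12)) - (-32373)/(-1141) = (-12 + 5/4) - (-32373)*(-1)/1141 = -43/4 - 1*32373/1141 = -43/4 - 32373/1141 = -178555/4564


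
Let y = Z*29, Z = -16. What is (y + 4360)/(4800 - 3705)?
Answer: 3896/1095 ≈ 3.5580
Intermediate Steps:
y = -464 (y = -16*29 = -464)
(y + 4360)/(4800 - 3705) = (-464 + 4360)/(4800 - 3705) = 3896/1095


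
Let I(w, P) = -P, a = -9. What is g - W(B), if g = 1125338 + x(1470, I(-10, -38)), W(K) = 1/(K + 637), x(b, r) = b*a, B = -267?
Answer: 411479959/370 ≈ 1.1121e+6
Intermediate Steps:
x(b, r) = -9*b (x(b, r) = b*(-9) = -9*b)
W(K) = 1/(637 + K)
g = 1112108 (g = 1125338 - 9*1470 = 1125338 - 13230 = 1112108)
g - W(B) = 1112108 - 1/(637 - 267) = 1112108 - 1/370 = 411479959/370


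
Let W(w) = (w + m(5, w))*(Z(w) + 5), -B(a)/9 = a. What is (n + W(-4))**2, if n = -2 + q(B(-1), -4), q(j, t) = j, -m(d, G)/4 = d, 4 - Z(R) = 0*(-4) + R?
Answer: 93025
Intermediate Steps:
Z(R) = 4 - R (Z(R) = 4 - (0*(-4) + R) = 4 - (0 + R) = 4 - R)
B(a) = -9*a
m(d, G) = -4*d
W(w) = (-20 + w)*(9 - w) (W(w) = (w - 4*5)*((4 - w) + 5) = (w - 20)*(9 - w) = (-20 + w)*(9 - w))
n = 7 (n = -2 - 9*(-1) = -2 + 9 = 7)
(n + W(-4))**2 = (7 + (-180 - 1*(-4)**2 + 29*(-4)))**2 = (7 + (-180 - 1*16 - 116))**2 = (7 + (-180 - 16 - 116))**2 = (7 - 312)**2 = (-305)**2 = 93025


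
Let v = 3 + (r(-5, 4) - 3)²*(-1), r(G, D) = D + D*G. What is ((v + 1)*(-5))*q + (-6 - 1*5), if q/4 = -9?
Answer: -64271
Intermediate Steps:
v = -358 (v = 3 + (4*(1 - 5) - 3)²*(-1) = 3 + (4*(-4) - 3)²*(-1) = 3 + (-16 - 3)²*(-1) = 3 + (-19)²*(-1) = 3 + 361*(-1) = 3 - 361 = -358)
q = -36 (q = 4*(-9) = -36)
((v + 1)*(-5))*q + (-6 - 1*5) = ((-358 + 1)*(-5))*(-36) + (-6 - 1*5) = -357*(-5)*(-36) + (-6 - 5) = 1785*(-36) - 11 = -64260 - 11 = -64271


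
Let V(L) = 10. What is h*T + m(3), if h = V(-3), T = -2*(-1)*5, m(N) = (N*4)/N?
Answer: 104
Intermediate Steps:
m(N) = 4 (m(N) = (4*N)/N = 4)
T = 10 (T = 2*5 = 10)
h = 10
h*T + m(3) = 10*10 + 4 = 100 + 4 = 104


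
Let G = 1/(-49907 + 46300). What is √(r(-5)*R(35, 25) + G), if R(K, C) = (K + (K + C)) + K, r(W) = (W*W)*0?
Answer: I*√3607/3607 ≈ 0.01665*I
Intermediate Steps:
r(W) = 0 (r(W) = W²*0 = 0)
R(K, C) = C + 3*K (R(K, C) = (K + (C + K)) + K = (C + 2*K) + K = C + 3*K)
G = -1/3607 (G = 1/(-3607) = -1/3607 ≈ -0.00027724)
√(r(-5)*R(35, 25) + G) = √(0*(25 + 3*35) - 1/3607) = √(0*(25 + 105) - 1/3607) = √(0*130 - 1/3607) = √(0 - 1/3607) = √(-1/3607) = I*√3607/3607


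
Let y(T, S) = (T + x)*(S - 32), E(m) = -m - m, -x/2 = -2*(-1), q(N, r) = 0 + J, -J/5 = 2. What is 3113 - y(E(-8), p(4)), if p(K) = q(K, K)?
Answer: 3617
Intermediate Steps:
J = -10 (J = -5*2 = -10)
q(N, r) = -10 (q(N, r) = 0 - 10 = -10)
x = -4 (x = -(-4)*(-1) = -2*2 = -4)
p(K) = -10
E(m) = -2*m
y(T, S) = (-32 + S)*(-4 + T) (y(T, S) = (T - 4)*(S - 32) = (-4 + T)*(-32 + S) = (-32 + S)*(-4 + T))
3113 - y(E(-8), p(4)) = 3113 - (128 - (-64)*(-8) - 4*(-10) - (-20)*(-8)) = 3113 - (128 - 32*16 + 40 - 10*16) = 3113 - (128 - 512 + 40 - 160) = 3113 - 1*(-504) = 3113 + 504 = 3617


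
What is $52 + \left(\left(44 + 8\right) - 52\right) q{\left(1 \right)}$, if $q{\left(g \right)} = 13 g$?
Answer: $52$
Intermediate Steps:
$52 + \left(\left(44 + 8\right) - 52\right) q{\left(1 \right)} = 52 + \left(\left(44 + 8\right) - 52\right) 13 \cdot 1 = 52 + \left(52 - 52\right) 13 = 52 + 0 \cdot 13 = 52 + 0 = 52$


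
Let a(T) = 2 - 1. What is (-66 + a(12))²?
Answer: 4225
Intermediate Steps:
a(T) = 1
(-66 + a(12))² = (-66 + 1)² = (-65)² = 4225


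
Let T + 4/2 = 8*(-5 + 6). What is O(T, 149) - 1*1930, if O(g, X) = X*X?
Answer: 20271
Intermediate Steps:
T = 6 (T = -2 + 8*(-5 + 6) = -2 + 8*1 = -2 + 8 = 6)
O(g, X) = X**2
O(T, 149) - 1*1930 = 149**2 - 1*1930 = 22201 - 1930 = 20271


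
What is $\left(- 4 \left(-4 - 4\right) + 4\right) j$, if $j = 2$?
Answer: $72$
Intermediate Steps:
$\left(- 4 \left(-4 - 4\right) + 4\right) j = \left(- 4 \left(-4 - 4\right) + 4\right) 2 = \left(\left(-4\right) \left(-8\right) + 4\right) 2 = \left(32 + 4\right) 2 = 36 \cdot 2 = 72$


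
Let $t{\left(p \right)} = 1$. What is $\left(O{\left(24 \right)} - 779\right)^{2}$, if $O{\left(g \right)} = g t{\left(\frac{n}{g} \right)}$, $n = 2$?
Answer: $570025$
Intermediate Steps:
$O{\left(g \right)} = g$ ($O{\left(g \right)} = g 1 = g$)
$\left(O{\left(24 \right)} - 779\right)^{2} = \left(24 - 779\right)^{2} = \left(-755\right)^{2} = 570025$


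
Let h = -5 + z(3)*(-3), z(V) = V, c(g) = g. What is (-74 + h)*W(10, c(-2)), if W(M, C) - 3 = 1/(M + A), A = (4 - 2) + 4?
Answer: -539/2 ≈ -269.50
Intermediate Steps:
A = 6 (A = 2 + 4 = 6)
h = -14 (h = -5 + 3*(-3) = -5 - 9 = -14)
W(M, C) = 3 + 1/(6 + M) (W(M, C) = 3 + 1/(M + 6) = 3 + 1/(6 + M))
(-74 + h)*W(10, c(-2)) = (-74 - 14)*((19 + 3*10)/(6 + 10)) = -88*(19 + 30)/16 = -11*49/2 = -88*49/16 = -539/2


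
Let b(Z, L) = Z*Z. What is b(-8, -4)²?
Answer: 4096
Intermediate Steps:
b(Z, L) = Z²
b(-8, -4)² = ((-8)²)² = 64² = 4096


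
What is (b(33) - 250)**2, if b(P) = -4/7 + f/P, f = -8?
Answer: 3356811844/53361 ≈ 62908.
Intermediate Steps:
b(P) = -4/7 - 8/P
(b(33) - 250)**2 = ((-4/7 - 8/33) - 250)**2 = (-188/231 - 250)**2 = (-57938/231)**2 = 3356811844/53361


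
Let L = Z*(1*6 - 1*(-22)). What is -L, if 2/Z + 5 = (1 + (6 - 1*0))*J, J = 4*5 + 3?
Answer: -14/39 ≈ -0.35897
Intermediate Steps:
J = 23 (J = 20 + 3 = 23)
Z = 1/78 (Z = 2/(-5 + (1 + (6 - 1*0))*23) = 2/(-5 + (1 + (6 + 0))*23) = 2/(-5 + (1 + 6)*23) = 2/(-5 + 7*23) = 2/(-5 + 161) = 2/156 = 2*(1/156) = 1/78 ≈ 0.012821)
L = 14/39 (L = (1*6 - 1*(-22))/78 = (6 + 22)/78 = (1/78)*28 = 14/39 ≈ 0.35897)
-L = -1*14/39 = -14/39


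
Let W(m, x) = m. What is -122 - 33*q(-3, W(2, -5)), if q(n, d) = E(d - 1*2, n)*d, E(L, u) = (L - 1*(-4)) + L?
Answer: -386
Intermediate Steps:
E(L, u) = 4 + 2*L (E(L, u) = (L + 4) + L = (4 + L) + L = 4 + 2*L)
q(n, d) = 2*d² (q(n, d) = (4 + 2*(d - 1*2))*d = (4 + 2*(d - 2))*d = (4 + 2*(-2 + d))*d = (4 + (-4 + 2*d))*d = (2*d)*d = 2*d²)
-122 - 33*q(-3, W(2, -5)) = -122 - 66*2² = -122 - 66*4 = -122 - 33*8 = -122 - 264 = -386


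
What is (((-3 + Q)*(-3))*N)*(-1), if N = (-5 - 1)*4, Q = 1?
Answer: 144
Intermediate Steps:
N = -24 (N = -6*4 = -24)
(((-3 + Q)*(-3))*N)*(-1) = (((-3 + 1)*(-3))*(-24))*(-1) = (-2*(-3)*(-24))*(-1) = (6*(-24))*(-1) = -144*(-1) = 144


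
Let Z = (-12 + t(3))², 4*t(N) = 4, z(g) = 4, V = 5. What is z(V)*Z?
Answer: 484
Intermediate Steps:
t(N) = 1 (t(N) = (¼)*4 = 1)
Z = 121 (Z = (-12 + 1)² = (-11)² = 121)
z(V)*Z = 4*121 = 484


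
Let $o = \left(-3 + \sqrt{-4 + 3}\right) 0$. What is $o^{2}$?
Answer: $0$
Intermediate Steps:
$o = 0$ ($o = \left(-3 + \sqrt{-1}\right) 0 = \left(-3 + i\right) 0 = 0$)
$o^{2} = 0^{2} = 0$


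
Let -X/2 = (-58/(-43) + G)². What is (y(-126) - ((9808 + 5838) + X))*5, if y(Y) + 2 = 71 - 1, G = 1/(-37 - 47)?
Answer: -507981059875/6523272 ≈ -77872.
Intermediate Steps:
G = -1/84 (G = 1/(-84) = -1/84 ≈ -0.011905)
y(Y) = 68 (y(Y) = -2 + (71 - 1) = -2 + 70 = 68)
X = -23319241/6523272 (X = -2*(-58/(-43) - 1/84)² = -2*(-58*(-1/43) - 1/84)² = -2*(58/43 - 1/84)² = -2*(4829/3612)² = -2*23319241/13046544 = -23319241/6523272 ≈ -3.5748)
(y(-126) - ((9808 + 5838) + X))*5 = (68 - ((9808 + 5838) - 23319241/6523272))*5 = (68 - (15646 - 23319241/6523272))*5 = (68 - 1*102039794471/6523272)*5 = (68 - 102039794471/6523272)*5 = -101596211975/6523272*5 = -507981059875/6523272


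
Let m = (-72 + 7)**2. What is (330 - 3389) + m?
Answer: 1166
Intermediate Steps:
m = 4225 (m = (-65)**2 = 4225)
(330 - 3389) + m = (330 - 3389) + 4225 = -3059 + 4225 = 1166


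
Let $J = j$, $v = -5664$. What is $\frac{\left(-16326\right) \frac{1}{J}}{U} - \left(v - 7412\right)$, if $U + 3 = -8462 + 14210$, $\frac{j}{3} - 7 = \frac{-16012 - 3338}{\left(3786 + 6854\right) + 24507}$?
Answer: $\frac{5676100810002}{434090285} \approx 13076.0$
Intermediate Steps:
$j = \frac{680037}{35147}$ ($j = 21 + 3 \frac{-16012 - 3338}{\left(3786 + 6854\right) + 24507} = 21 + 3 \left(- \frac{19350}{10640 + 24507}\right) = 21 + 3 \left(- \frac{19350}{35147}\right) = 21 - \frac{58050}{35147} = \frac{680037}{35147} \approx 19.348$)
$J = \frac{680037}{35147} \approx 19.348$
$U = 5745$ ($U = -3 + \left(-8462 + 14210\right) = -3 + 5748 = 5745$)
$\frac{\left(-16326\right) \frac{1}{J}}{U} - \left(v - 7412\right) = \frac{\left(-16326\right) \frac{1}{\frac{680037}{35147}}}{5745} - \left(-5664 - 7412\right) = \left(-16326\right) \frac{35147}{680037} \cdot \frac{1}{5745} - -13076 = \left(- \frac{191269974}{226679}\right) \frac{1}{5745} + 13076 = - \frac{63756658}{434090285} + 13076 = \frac{5676100810002}{434090285}$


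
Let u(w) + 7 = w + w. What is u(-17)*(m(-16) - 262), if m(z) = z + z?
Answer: 12054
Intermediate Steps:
u(w) = -7 + 2*w (u(w) = -7 + (w + w) = -7 + 2*w)
m(z) = 2*z
u(-17)*(m(-16) - 262) = (-7 + 2*(-17))*(2*(-16) - 262) = (-7 - 34)*(-32 - 262) = -41*(-294) = 12054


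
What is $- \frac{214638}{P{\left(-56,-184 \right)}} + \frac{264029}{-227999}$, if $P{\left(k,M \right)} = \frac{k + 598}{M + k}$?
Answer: $\frac{5872398371581}{61787729} \approx 95042.0$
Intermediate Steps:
$P{\left(k,M \right)} = \frac{598 + k}{M + k}$
$- \frac{214638}{P{\left(-56,-184 \right)}} + \frac{264029}{-227999} = - \frac{214638}{\frac{1}{-184 - 56} \left(598 - 56\right)} + \frac{264029}{-227999} = - \frac{214638}{\frac{1}{-240} \cdot 542} + 264029 \left(- \frac{1}{227999}\right) = - \frac{214638}{\left(- \frac{1}{240}\right) 542} - \frac{264029}{227999} = - \frac{214638}{- \frac{271}{120}} - \frac{264029}{227999} = \left(-214638\right) \left(- \frac{120}{271}\right) - \frac{264029}{227999} = \frac{25756560}{271} - \frac{264029}{227999} = \frac{5872398371581}{61787729}$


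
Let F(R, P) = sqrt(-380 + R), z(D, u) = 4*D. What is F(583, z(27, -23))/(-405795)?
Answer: -sqrt(203)/405795 ≈ -3.5111e-5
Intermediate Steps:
F(583, z(27, -23))/(-405795) = sqrt(-380 + 583)/(-405795) = sqrt(203)*(-1/405795) = -sqrt(203)/405795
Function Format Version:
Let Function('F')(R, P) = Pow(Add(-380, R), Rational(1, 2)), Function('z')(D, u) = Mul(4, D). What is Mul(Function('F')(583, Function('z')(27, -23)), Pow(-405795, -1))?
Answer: Mul(Rational(-1, 405795), Pow(203, Rational(1, 2))) ≈ -3.5111e-5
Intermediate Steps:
Mul(Function('F')(583, Function('z')(27, -23)), Pow(-405795, -1)) = Mul(Pow(Add(-380, 583), Rational(1, 2)), Pow(-405795, -1)) = Mul(Pow(203, Rational(1, 2)), Rational(-1, 405795)) = Mul(Rational(-1, 405795), Pow(203, Rational(1, 2)))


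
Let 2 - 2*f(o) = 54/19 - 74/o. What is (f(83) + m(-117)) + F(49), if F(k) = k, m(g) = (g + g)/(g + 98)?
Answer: 96734/1577 ≈ 61.341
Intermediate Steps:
m(g) = 2*g/(98 + g) (m(g) = (2*g)/(98 + g) = 2*g/(98 + g))
f(o) = -8/19 + 37/o (f(o) = 1 - (54/19 - 74/o)/2 = 1 + (-27/19 + 37/o) = -8/19 + 37/o)
(f(83) + m(-117)) + F(49) = ((-8/19 + 37/83) + 2*(-117)/(98 - 117)) + 49 = ((-8/19 + 37*(1/83)) + 2*(-117)/(-19)) + 49 = ((-8/19 + 37/83) + 2*(-117)*(-1/19)) + 49 = (39/1577 + 234/19) + 49 = 19461/1577 + 49 = 96734/1577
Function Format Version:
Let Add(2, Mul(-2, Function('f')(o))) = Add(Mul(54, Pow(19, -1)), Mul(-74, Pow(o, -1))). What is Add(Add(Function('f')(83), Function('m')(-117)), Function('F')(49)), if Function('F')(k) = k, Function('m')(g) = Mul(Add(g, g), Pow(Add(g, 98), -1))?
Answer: Rational(96734, 1577) ≈ 61.341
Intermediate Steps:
Function('m')(g) = Mul(2, g, Pow(Add(98, g), -1)) (Function('m')(g) = Mul(Mul(2, g), Pow(Add(98, g), -1)) = Mul(2, g, Pow(Add(98, g), -1)))
Function('f')(o) = Add(Rational(-8, 19), Mul(37, Pow(o, -1))) (Function('f')(o) = Add(1, Mul(Rational(-1, 2), Add(Mul(54, Pow(19, -1)), Mul(-74, Pow(o, -1))))) = Add(1, Mul(Rational(-1, 2), Add(Mul(54, Rational(1, 19)), Mul(-74, Pow(o, -1))))) = Add(1, Mul(Rational(-1, 2), Add(Rational(54, 19), Mul(-74, Pow(o, -1))))) = Add(1, Add(Rational(-27, 19), Mul(37, Pow(o, -1)))) = Add(Rational(-8, 19), Mul(37, Pow(o, -1))))
Add(Add(Function('f')(83), Function('m')(-117)), Function('F')(49)) = Add(Add(Add(Rational(-8, 19), Mul(37, Pow(83, -1))), Mul(2, -117, Pow(Add(98, -117), -1))), 49) = Add(Add(Add(Rational(-8, 19), Mul(37, Rational(1, 83))), Mul(2, -117, Pow(-19, -1))), 49) = Add(Add(Add(Rational(-8, 19), Rational(37, 83)), Mul(2, -117, Rational(-1, 19))), 49) = Add(Add(Rational(39, 1577), Rational(234, 19)), 49) = Add(Rational(19461, 1577), 49) = Rational(96734, 1577)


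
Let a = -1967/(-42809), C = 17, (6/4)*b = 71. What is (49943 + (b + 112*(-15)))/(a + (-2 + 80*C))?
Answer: 6204351179/174409767 ≈ 35.573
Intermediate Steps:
b = 142/3 (b = (⅔)*71 = 142/3 ≈ 47.333)
a = 1967/42809 (a = -1967*(-1)/42809 = -1*(-1967/42809) = 1967/42809 ≈ 0.045948)
(49943 + (b + 112*(-15)))/(a + (-2 + 80*C)) = (49943 + (142/3 + 112*(-15)))/(1967/42809 + (-2 + 80*17)) = (49943 + (142/3 - 1680))/(1967/42809 + (-2 + 1360)) = (49943 - 4898/3)/(1967/42809 + 1358) = 144931/(3*(58136589/42809)) = (144931/3)*(42809/58136589) = 6204351179/174409767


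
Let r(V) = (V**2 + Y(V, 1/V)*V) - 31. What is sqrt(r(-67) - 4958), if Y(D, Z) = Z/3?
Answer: I*sqrt(4497)/3 ≈ 22.353*I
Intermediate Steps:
Y(D, Z) = Z/3 (Y(D, Z) = Z*(1/3) = Z/3)
r(V) = -92/3 + V**2 (r(V) = (V**2 + (1/(3*V))*V) - 31 = (V**2 + 1/3) - 31 = (1/3 + V**2) - 31 = -92/3 + V**2)
sqrt(r(-67) - 4958) = sqrt((-92/3 + (-67)**2) - 4958) = sqrt((-92/3 + 4489) - 4958) = sqrt(13375/3 - 4958) = sqrt(-1499/3) = I*sqrt(4497)/3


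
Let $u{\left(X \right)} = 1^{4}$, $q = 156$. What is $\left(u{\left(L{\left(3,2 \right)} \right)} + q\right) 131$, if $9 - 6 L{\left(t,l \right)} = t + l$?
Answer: $20567$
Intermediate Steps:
$L{\left(t,l \right)} = \frac{3}{2} - \frac{l}{6} - \frac{t}{6}$ ($L{\left(t,l \right)} = \frac{3}{2} - \frac{t + l}{6} = \frac{3}{2} - \frac{l + t}{6} = \frac{3}{2} - \left(\frac{l}{6} + \frac{t}{6}\right) = \frac{3}{2} - \frac{l}{6} - \frac{t}{6}$)
$u{\left(X \right)} = 1$
$\left(u{\left(L{\left(3,2 \right)} \right)} + q\right) 131 = \left(1 + 156\right) 131 = 157 \cdot 131 = 20567$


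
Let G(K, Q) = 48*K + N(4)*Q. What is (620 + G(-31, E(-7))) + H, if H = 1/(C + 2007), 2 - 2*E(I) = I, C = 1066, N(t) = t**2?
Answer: -2446107/3073 ≈ -796.00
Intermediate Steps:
E(I) = 1 - I/2
G(K, Q) = 16*Q + 48*K (G(K, Q) = 48*K + 4**2*Q = 48*K + 16*Q = 16*Q + 48*K)
H = 1/3073 (H = 1/(1066 + 2007) = 1/3073 ≈ 0.00032541)
(620 + G(-31, E(-7))) + H = (620 + (16*(1 - 1/2*(-7)) + 48*(-31))) + 1/3073 = (620 + (16*(1 + 7/2) - 1488)) + 1/3073 = (620 + (16*(9/2) - 1488)) + 1/3073 = (620 + (72 - 1488)) + 1/3073 = (620 - 1416) + 1/3073 = -796 + 1/3073 = -2446107/3073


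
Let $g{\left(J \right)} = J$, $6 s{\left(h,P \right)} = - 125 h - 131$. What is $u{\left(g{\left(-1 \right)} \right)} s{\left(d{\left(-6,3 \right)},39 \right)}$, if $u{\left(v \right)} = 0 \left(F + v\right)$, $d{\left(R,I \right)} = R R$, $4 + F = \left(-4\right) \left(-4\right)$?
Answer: $0$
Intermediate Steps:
$F = 12$ ($F = -4 - -16 = -4 + 16 = 12$)
$d{\left(R,I \right)} = R^{2}$
$s{\left(h,P \right)} = - \frac{131}{6} - \frac{125 h}{6}$ ($s{\left(h,P \right)} = \frac{- 125 h - 131}{6} = \frac{-131 - 125 h}{6} = - \frac{131}{6} - \frac{125 h}{6}$)
$u{\left(v \right)} = 0$ ($u{\left(v \right)} = 0 \left(12 + v\right) = 0$)
$u{\left(g{\left(-1 \right)} \right)} s{\left(d{\left(-6,3 \right)},39 \right)} = 0 \left(- \frac{131}{6} - \frac{125 \left(-6\right)^{2}}{6}\right) = 0 \left(- \frac{131}{6} - 750\right) = 0 \left(- \frac{4631}{6}\right) = 0$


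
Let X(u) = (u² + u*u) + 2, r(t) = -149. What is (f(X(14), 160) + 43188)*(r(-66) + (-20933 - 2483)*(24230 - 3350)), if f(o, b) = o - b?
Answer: -21230154715638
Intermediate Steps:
X(u) = 2 + 2*u² (X(u) = (u² + u²) + 2 = 2*u² + 2 = 2 + 2*u²)
(f(X(14), 160) + 43188)*(r(-66) + (-20933 - 2483)*(24230 - 3350)) = (((2 + 2*14²) - 1*160) + 43188)*(-149 + (-20933 - 2483)*(24230 - 3350)) = (((2 + 2*196) - 160) + 43188)*(-149 - 23416*20880) = (((2 + 392) - 160) + 43188)*(-149 - 488926080) = ((394 - 160) + 43188)*(-488926229) = (234 + 43188)*(-488926229) = 43422*(-488926229) = -21230154715638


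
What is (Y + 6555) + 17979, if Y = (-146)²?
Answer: 45850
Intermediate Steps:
Y = 21316
(Y + 6555) + 17979 = (21316 + 6555) + 17979 = 27871 + 17979 = 45850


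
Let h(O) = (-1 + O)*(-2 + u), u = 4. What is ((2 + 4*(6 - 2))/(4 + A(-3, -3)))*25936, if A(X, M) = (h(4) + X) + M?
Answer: 116712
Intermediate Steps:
h(O) = -2 + 2*O (h(O) = (-1 + O)*(-2 + 4) = (-1 + O)*2 = -2 + 2*O)
A(X, M) = 6 + M + X (A(X, M) = ((-2 + 2*4) + X) + M = ((-2 + 8) + X) + M = (6 + X) + M = 6 + M + X)
((2 + 4*(6 - 2))/(4 + A(-3, -3)))*25936 = ((2 + 4*(6 - 2))/(4 + (6 - 3 - 3)))*25936 = ((2 + 4*4)/(4 + 0))*25936 = ((2 + 16)/4)*25936 = (18*(¼))*25936 = (9/2)*25936 = 116712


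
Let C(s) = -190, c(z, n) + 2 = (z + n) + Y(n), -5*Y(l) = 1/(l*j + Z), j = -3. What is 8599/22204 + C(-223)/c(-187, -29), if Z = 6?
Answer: 2833412629/2250841684 ≈ 1.2588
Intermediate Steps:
Y(l) = -1/(5*(6 - 3*l)) (Y(l) = -1/(5*(l*(-3) + 6)) = -1/(5*(-3*l + 6)) = -1/(5*(6 - 3*l)))
c(z, n) = -2 + n + z + 1/(15*(-2 + n)) (c(z, n) = -2 + ((z + n) + 1/(15*(-2 + n))) = -2 + ((n + z) + 1/(15*(-2 + n))) = -2 + (n + z + 1/(15*(-2 + n))) = -2 + n + z + 1/(15*(-2 + n)))
8599/22204 + C(-223)/c(-187, -29) = 8599/22204 - 190*(-2 - 29)/(1/15 + (-2 - 29)*(-2 - 29 - 187)) = 8599*(1/22204) - 190*(-31/(1/15 - 31*(-218))) = 8599/22204 - 190*(-31/(1/15 + 6758)) = 8599/22204 - 190/((-1/31*101371/15)) = 8599/22204 - 190/(-101371/465) = 8599/22204 - 190*(-465/101371) = 8599/22204 + 88350/101371 = 2833412629/2250841684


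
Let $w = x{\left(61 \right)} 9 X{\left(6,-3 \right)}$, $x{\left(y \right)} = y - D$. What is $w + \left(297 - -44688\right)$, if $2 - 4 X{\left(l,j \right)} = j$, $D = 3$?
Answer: $\frac{91275}{2} \approx 45638.0$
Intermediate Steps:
$X{\left(l,j \right)} = \frac{1}{2} - \frac{j}{4}$
$x{\left(y \right)} = -3 + y$ ($x{\left(y \right)} = y - 3 = -3 + y$)
$w = \frac{1305}{2}$ ($w = \left(-3 + 61\right) 9 \left(\frac{1}{2} - - \frac{3}{4}\right) = 58 \cdot 9 \left(\frac{1}{2} + \frac{3}{4}\right) = 58 \cdot 9 \cdot \frac{5}{4} = 58 \cdot \frac{45}{4} = \frac{1305}{2} \approx 652.5$)
$w + \left(297 - -44688\right) = \frac{1305}{2} + \left(297 - -44688\right) = \frac{1305}{2} + \left(297 + 44688\right) = \frac{1305}{2} + 44985 = \frac{91275}{2}$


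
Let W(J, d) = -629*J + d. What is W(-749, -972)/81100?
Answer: 470149/81100 ≈ 5.7971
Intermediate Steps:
W(J, d) = d - 629*J
W(-749, -972)/81100 = (-972 - 629*(-749))/81100 = (-972 + 471121)*(1/81100) = 470149*(1/81100) = 470149/81100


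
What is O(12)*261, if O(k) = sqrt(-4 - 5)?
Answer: 783*I ≈ 783.0*I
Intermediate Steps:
O(k) = 3*I (O(k) = sqrt(-9) = 3*I)
O(12)*261 = (3*I)*261 = 783*I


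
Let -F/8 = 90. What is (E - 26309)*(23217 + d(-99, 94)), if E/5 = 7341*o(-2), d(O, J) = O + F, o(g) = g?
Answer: -2233506162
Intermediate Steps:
F = -720 (F = -8*90 = -720)
d(O, J) = -720 + O (d(O, J) = O - 720 = -720 + O)
E = -73410 (E = 5*(7341*(-2)) = 5*(-14682) = -73410)
(E - 26309)*(23217 + d(-99, 94)) = (-73410 - 26309)*(23217 + (-720 - 99)) = -99719*(23217 - 819) = -99719*22398 = -2233506162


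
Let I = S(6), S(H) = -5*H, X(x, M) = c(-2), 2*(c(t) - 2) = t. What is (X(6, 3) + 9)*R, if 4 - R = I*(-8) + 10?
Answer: -2460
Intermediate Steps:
c(t) = 2 + t/2
X(x, M) = 1 (X(x, M) = 2 + (½)*(-2) = 2 - 1 = 1)
I = -30 (I = -5*6 = -30)
R = -246 (R = 4 - (-30*(-8) + 10) = 4 - (240 + 10) = 4 - 1*250 = 4 - 250 = -246)
(X(6, 3) + 9)*R = (1 + 9)*(-246) = 10*(-246) = -2460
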